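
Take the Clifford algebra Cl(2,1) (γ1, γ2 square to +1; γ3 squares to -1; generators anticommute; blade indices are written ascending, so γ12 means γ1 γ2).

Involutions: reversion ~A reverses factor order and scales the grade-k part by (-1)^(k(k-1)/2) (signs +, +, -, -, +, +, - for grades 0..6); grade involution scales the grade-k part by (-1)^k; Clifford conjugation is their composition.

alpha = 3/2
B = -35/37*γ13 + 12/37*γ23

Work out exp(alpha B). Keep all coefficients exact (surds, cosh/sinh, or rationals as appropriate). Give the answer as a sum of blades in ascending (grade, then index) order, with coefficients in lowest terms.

B^2 term by term: the squares give (-35/37)^2*(γ13)^2 + (12/37)^2*(γ23)^2 = 1225/1369*(+1) + 144/1369*(+1) = 1 (each basis 2-blade squares to minus the product of its generators' squares); cross terms between blades sharing an index anticommute and cancel. So B^2 = 1.
B^2 = 1 — since the square is positive, the closed form is hyperbolic: l = 1, alpha*l = 3/2, so exp(alpha B) = cosh(3/2) + (sinh(3/2)/1)*B = cosh(3/2) + (sinh(3/2))*B.
Answer: cosh(3/2) - 35*sinh(3/2)/37*γ13 + 12*sinh(3/2)/37*γ23


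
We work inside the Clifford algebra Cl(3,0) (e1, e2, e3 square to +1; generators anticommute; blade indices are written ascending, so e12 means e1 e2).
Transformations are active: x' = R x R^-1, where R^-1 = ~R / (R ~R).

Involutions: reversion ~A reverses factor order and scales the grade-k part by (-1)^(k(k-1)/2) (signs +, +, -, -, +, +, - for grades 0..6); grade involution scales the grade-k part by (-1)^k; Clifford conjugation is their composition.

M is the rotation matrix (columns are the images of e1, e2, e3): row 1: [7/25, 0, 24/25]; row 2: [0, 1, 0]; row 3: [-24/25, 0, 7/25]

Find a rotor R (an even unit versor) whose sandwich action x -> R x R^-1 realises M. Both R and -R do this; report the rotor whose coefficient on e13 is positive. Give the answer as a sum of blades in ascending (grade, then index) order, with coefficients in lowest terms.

Method: write R = a + b12*e12 + b13*e13 + b23*e23 with a^2 + b12^2 + b13^2 + b23^2 = 1 (so R^-1 = ~R). Expanding the columns R e_j ~R gives tr M = 4a^2 - 1 and, from the antisymmetric part, M21 - M12 = -4a*b12, M13 - M31 = 4a*b13, M32 - M23 = -4a*b23.
Here tr M = 39/25, so a^2 = (1 + tr M)/4 = 16/25 and a = ±4/5. Taking a = 4/5: M21 - M12 = 0, M13 - M31 = 48/25, M32 - M23 = 0, giving b12 = 0, b13 = 3/5, b23 = 0, i.e. R = 4/5 + 3/5*e13.
Its e13 coefficient is already positive.
Answer: 4/5 + 3/5*e13. Recall the cover is two-to-one: with M of trace 39/25, both preimages act alike, and the stated e13 sign chooses the sheet.


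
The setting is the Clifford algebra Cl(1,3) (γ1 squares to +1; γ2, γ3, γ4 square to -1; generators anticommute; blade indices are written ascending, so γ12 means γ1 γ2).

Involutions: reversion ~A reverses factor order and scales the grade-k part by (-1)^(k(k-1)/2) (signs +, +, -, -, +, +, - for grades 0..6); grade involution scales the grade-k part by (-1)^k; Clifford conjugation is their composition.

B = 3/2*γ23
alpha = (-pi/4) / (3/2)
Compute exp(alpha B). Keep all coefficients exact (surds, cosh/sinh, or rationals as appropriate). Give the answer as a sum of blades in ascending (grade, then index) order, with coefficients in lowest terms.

B^2 = (3/2)^2*(γ23)^2 = 9/4*(-1) = -9/4 (a basis 2-blade squares to minus the product of its generators' squares).
B^2 = -9/4 — a negative square means the series sums to a rotation: l = 3/2, alpha*l = -pi/4, so exp(alpha B) = cos(-pi/4) + (sin(-pi/4)/(3/2))*B = sqrt(2)/2 + (-sqrt(2)/3)*B.
Answer: sqrt(2)/2 - sqrt(2)/2*γ23


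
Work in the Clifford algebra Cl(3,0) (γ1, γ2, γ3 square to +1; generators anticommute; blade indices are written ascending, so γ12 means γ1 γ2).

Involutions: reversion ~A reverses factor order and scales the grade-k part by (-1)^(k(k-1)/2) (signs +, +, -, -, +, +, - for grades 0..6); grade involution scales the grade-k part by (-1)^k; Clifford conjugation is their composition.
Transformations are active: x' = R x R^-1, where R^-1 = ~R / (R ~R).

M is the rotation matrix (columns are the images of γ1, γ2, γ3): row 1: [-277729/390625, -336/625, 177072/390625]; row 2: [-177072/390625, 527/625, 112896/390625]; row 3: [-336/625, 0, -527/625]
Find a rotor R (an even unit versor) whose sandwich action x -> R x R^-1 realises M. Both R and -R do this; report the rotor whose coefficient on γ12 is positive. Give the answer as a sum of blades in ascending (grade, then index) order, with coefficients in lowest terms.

Method: write R = a + b12*γ12 + b13*γ13 + b23*γ23 with a^2 + b12^2 + b13^2 + b23^2 = 1 (so R^-1 = ~R). Expanding the columns R e_j ~R gives tr M = 4a^2 - 1 and, from the antisymmetric part, M21 - M12 = -4a*b12, M13 - M31 = 4a*b13, M32 - M23 = -4a*b23.
Here tr M = -277729/390625, so a^2 = (1 + tr M)/4 = 28224/390625 and a = ±168/625. Taking a = 168/625: M21 - M12 = 32928/390625, M13 - M31 = 387072/390625, M32 - M23 = -112896/390625, giving b12 = -49/625, b13 = 576/625, b23 = 168/625, i.e. R = 168/625 - 49/625*γ12 + 576/625*γ13 + 168/625*γ23.
Its γ12 coefficient is negative, so report the other preimage -R.
Answer: -168/625 + 49/625*γ12 - 576/625*γ13 - 168/625*γ23. Note: both R and -R realise this M (trace -277729/390625); the covering map identifies them, and the γ12-coefficient sign is the tie-breaker.


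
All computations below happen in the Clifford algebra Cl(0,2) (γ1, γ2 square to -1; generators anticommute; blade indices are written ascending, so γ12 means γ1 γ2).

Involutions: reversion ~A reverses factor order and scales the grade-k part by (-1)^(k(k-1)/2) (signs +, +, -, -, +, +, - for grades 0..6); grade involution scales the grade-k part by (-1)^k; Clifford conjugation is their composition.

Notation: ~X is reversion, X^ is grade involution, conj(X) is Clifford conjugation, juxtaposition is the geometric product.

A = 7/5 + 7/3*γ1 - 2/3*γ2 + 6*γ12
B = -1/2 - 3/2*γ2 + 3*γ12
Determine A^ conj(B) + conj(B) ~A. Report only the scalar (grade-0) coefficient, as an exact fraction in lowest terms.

first term: 163/10 - 59/6*γ1 - 157/30*γ2 - 107/10*γ12
second term: -177/10 - 73/6*γ1 - 137/30*γ2 - 47/10*γ12
Answer: -7/5


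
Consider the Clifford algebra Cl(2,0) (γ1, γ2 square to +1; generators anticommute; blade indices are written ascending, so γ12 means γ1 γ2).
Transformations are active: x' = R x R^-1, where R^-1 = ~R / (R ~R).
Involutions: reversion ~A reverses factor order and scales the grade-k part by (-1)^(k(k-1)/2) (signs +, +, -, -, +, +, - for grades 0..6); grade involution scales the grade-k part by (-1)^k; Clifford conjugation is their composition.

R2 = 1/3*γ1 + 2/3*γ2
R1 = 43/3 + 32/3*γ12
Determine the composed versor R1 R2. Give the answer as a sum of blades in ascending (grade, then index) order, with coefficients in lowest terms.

Distribute over the terms of R1 (each basis-blade product reordered to ascending indices, repeated generators contracted through their squares):
(43/3) R2 = 43/9*γ1 + 86/9*γ2
(32/3*γ12) R2 = 64/9*γ1 - 32/9*γ2
Summing the partial products and collecting blades:
Answer: 107/9*γ1 + 6*γ2


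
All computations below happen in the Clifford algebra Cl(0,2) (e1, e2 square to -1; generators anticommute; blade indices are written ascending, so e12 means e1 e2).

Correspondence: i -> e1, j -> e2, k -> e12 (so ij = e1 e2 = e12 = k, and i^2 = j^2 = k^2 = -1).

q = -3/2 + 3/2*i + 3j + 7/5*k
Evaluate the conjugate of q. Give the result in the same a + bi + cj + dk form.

In blades: q = -3/2 + 3/2*e1 + 3*e2 + 7/5*e12.
Conjugation here is Clifford conjugation: the scalar is fixed and the grade-1 and grade-2 blades all flip sign, giving -3/2 - 3/2*e1 - 3*e2 - 7/5*e12; translating back:
Answer: -3/2 - 3/2*i - 3j - 7/5*k


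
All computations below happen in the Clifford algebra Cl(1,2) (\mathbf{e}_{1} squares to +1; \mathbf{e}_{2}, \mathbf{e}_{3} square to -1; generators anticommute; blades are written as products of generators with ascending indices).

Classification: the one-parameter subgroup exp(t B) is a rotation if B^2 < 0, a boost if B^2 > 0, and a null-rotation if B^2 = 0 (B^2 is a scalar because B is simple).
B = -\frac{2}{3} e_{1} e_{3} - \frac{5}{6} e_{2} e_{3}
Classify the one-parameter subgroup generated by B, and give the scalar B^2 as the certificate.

B^2 term by term: the squares give (-\frac{2}{3})^2*(e_{1} e_{3})^2 + (-\frac{5}{6})^2*(e_{2} e_{3})^2 = \frac{4}{9}*(+1) + \frac{25}{36}*(-1) = -\frac{1}{4} (each basis 2-blade squares to minus the product of its generators' squares); cross terms between blades sharing an index anticommute and cancel. So B^2 = -\frac{1}{4}.
Answer: rotation, certificate B^2 = -\frac{1}{4}. B^2 = -\frac{1}{4} is basis-independent, so its sign is the whole story.


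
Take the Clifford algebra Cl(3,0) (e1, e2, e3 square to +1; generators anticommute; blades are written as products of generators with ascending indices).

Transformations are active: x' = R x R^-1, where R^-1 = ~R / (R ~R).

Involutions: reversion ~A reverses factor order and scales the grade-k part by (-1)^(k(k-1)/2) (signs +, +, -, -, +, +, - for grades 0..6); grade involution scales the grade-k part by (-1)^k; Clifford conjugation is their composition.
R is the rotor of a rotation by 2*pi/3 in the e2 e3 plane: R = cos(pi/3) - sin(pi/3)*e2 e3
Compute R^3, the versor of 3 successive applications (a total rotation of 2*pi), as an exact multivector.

Half-angle bookkeeping: 3 applications in e2 e3 add up to rotor phase 3*pi/3 = pi, so R^3 = cos(pi) - sin(pi)*e2 e3.
cos(pi) = -1 and sin(pi) = 0, so R^3 = -1. The total rotation 2*pi is 1 full turn, so every vector returns to itself, yet the rotor is -1, on the OTHER sheet of the double cover (an odd number of 2*pi turns).
Answer: -1


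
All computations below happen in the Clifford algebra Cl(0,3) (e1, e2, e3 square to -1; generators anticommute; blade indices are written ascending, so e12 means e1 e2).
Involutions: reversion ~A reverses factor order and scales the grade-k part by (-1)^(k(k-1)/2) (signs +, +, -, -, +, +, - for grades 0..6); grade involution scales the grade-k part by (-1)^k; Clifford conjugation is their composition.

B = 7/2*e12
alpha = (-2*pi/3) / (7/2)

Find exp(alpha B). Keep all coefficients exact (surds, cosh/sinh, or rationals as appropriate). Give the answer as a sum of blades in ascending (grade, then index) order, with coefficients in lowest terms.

B^2 = (7/2)^2*(e12)^2 = 49/4*(-1) = -49/4 (a basis 2-blade squares to minus the product of its generators' squares).
B^2 = -49/4 — the negative square puts this in the circular regime; l = 7/2, alpha*l = -2*pi/3, so exp(alpha B) = cos(-2*pi/3) + (sin(-2*pi/3)/(7/2))*B = -1/2 + (-sqrt(3)/7)*B.
Answer: -1/2 - sqrt(3)/2*e12


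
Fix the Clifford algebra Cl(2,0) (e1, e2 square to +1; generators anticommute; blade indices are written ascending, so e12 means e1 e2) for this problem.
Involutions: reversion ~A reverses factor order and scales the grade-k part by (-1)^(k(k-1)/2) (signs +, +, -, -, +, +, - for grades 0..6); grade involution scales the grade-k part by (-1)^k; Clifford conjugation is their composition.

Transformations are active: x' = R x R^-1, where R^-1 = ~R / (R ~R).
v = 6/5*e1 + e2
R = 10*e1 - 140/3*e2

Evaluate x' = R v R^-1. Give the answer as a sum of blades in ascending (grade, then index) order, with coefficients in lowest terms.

~R = 10*e1 - 140/3*e2, and R ~R = 20500/9, so R^-1 = ~R / (20500/9).
R v = -104/3 + 66*e12
Answer: -1542/1025*e1 + 431/1025*e2


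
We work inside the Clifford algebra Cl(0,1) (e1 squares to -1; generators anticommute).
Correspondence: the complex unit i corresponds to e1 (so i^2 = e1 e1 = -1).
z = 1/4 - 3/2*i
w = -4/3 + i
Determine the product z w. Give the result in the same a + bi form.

In blades: z = 1/4 - 3/2*e1, w = -4/3 + e1.
Distribute z over w term by term (generator squares from the signature, products reordered to ascending indices): (1/4)*w = -1/3 + 1/4*e1; (-3/2*e1)*w = 3/2 + 2*e1.
Sum: 7/6 + 9/4*e1; translating back through the correspondence:
Answer: 7/6 + 9/4*i


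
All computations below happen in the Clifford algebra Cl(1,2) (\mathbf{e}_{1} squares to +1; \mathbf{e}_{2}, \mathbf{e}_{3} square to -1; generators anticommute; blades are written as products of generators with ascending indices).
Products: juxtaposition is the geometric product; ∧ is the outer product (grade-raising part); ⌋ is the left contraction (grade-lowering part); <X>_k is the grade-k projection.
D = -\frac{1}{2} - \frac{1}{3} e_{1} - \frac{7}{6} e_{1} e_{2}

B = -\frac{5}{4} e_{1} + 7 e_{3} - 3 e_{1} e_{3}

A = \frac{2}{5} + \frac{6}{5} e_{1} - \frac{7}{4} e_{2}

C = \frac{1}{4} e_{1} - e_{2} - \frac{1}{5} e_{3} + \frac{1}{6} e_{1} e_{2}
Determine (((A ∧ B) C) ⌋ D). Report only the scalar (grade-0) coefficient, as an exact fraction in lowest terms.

step 1: -\frac{1}{2} e_{1} + \frac{14}{5} e_{3} - \frac{35}{16} e_{1} e_{2} + \frac{36}{5} e_{1} e_{3} - \frac{49}{4} e_{2} e_{3} - \frac{21}{4} e_{1} e_{2} e_{3}
step 2: \frac{169}{2400} - \frac{299}{400} e_{1} - \frac{1907}{960} e_{2} + \frac{383}{40} e_{3} - \frac{11}{20} e_{1} e_{2} + \frac{313}{120} e_{1} e_{3} + \frac{43}{16} e_{2} e_{3} + \frac{121}{24} e_{1} e_{2} e_{3}
step 3: \frac{1369}{1600} + \frac{7341}{3200} e_{1} + \frac{2093}{2400} e_{2} - \frac{1183}{14400} e_{1} e_{2}
Answer: \frac{1369}{1600}


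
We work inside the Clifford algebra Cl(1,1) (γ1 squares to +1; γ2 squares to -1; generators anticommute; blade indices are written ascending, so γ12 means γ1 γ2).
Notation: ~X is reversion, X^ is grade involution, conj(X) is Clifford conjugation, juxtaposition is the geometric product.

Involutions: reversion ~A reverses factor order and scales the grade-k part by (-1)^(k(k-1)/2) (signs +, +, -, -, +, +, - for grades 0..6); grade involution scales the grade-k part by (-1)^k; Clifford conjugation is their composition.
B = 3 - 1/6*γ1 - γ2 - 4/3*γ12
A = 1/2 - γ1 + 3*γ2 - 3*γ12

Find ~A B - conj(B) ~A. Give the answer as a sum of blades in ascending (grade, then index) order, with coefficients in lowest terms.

first term: 2/3 - 49/12*γ1 + 31/3*γ2 + 59/6*γ12
second term: 7/3 - 47/12*γ1 + 34/3*γ2 + 67/6*γ12
Answer: -5/3 - 1/6*γ1 - γ2 - 4/3*γ12


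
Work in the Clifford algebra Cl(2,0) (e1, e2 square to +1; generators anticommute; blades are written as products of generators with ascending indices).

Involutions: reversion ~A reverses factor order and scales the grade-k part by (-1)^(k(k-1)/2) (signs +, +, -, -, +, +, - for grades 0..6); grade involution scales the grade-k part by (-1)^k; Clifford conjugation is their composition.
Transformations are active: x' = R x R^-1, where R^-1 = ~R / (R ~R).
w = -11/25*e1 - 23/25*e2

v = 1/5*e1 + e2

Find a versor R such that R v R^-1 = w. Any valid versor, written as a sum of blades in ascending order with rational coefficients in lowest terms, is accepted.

Take R = v + w = -6/25*e1 + 2/25*e2. Because q(v) = q(w) = 26/25, conjugation by R sends v exactly to w.
Answer: -6/25*e1 + 2/25*e2


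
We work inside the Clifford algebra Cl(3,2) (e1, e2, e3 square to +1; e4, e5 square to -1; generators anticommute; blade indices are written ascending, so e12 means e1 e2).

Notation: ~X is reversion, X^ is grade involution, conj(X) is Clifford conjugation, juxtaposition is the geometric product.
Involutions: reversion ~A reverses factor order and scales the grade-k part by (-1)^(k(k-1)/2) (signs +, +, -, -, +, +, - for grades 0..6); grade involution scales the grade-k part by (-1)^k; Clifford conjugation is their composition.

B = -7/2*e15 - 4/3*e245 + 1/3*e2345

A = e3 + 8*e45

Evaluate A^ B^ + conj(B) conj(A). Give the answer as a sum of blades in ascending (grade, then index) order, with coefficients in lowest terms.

first term: -32/3*e2 + 28*e14 - 8/3*e23 - 7/2*e135 + 1/3*e245 + 4/3*e2345
second term: -32/3*e2 - 28*e14 + 8/3*e23 + 7/2*e135 - 1/3*e245 + 4/3*e2345
Answer: -64/3*e2 + 8/3*e2345


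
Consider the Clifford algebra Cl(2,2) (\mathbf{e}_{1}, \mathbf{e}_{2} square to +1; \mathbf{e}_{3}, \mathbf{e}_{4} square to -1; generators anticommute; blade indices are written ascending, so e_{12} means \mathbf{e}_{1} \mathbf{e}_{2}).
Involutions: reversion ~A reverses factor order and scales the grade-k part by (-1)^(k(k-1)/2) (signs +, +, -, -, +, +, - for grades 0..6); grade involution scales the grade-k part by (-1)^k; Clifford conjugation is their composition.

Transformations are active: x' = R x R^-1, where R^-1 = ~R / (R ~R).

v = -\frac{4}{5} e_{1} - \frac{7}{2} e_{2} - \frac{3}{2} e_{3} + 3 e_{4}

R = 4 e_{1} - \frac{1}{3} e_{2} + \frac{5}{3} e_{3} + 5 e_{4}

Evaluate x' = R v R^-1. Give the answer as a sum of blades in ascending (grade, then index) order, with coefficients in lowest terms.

~R = 4 e_{1} - \frac{1}{3} e_{2} + \frac{5}{3} e_{3} + 5 e_{4}, and R ~R = -\frac{35}{3}, so R^-1 = ~R / (-\frac{35}{3}).
R v = -\frac{218}{15} - \frac{214}{15} e_{12} - \frac{14}{3} e_{13} + 16 e_{14} + \frac{19}{3} e_{23} + \frac{33}{2} e_{24} + \frac{25}{2} e_{34}
Answer: \frac{1884}{175} e_{1} + \frac{2803}{1050} e_{2} + \frac{1187}{210} e_{3} + \frac{331}{35} e_{4}


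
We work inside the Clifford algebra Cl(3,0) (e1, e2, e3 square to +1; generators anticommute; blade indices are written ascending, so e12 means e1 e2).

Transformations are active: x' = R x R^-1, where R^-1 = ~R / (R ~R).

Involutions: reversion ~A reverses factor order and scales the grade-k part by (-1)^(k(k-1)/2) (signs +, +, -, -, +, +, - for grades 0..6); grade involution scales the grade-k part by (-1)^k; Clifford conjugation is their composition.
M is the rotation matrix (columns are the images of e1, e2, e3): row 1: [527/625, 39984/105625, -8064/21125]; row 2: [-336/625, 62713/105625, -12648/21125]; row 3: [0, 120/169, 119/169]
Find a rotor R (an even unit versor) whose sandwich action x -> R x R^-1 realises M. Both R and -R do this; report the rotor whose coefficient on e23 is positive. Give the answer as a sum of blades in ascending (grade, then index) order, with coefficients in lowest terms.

Method: write R = a + b12*e12 + b13*e13 + b23*e23 with a^2 + b12^2 + b13^2 + b23^2 = 1 (so R^-1 = ~R). Expanding the columns R e_j ~R gives tr M = 4a^2 - 1 and, from the antisymmetric part, M21 - M12 = -4a*b12, M13 - M31 = 4a*b13, M32 - M23 = -4a*b23.
Here tr M = 226151/105625, so a^2 = (1 + tr M)/4 = 82944/105625 and a = ±288/325. Taking a = 288/325: M21 - M12 = -96768/105625, M13 - M31 = -8064/21125, M32 - M23 = 27648/21125, giving b12 = 84/325, b13 = -7/65, b23 = -24/65, i.e. R = 288/325 + 84/325*e12 - 7/65*e13 - 24/65*e23.
Its e23 coefficient is negative, so report the other preimage -R.
Answer: -288/325 - 84/325*e12 + 7/65*e13 + 24/65*e23. Recall the cover is two-to-one: with M of trace 226151/105625, both preimages act alike, and the stated e23 sign chooses the sheet.


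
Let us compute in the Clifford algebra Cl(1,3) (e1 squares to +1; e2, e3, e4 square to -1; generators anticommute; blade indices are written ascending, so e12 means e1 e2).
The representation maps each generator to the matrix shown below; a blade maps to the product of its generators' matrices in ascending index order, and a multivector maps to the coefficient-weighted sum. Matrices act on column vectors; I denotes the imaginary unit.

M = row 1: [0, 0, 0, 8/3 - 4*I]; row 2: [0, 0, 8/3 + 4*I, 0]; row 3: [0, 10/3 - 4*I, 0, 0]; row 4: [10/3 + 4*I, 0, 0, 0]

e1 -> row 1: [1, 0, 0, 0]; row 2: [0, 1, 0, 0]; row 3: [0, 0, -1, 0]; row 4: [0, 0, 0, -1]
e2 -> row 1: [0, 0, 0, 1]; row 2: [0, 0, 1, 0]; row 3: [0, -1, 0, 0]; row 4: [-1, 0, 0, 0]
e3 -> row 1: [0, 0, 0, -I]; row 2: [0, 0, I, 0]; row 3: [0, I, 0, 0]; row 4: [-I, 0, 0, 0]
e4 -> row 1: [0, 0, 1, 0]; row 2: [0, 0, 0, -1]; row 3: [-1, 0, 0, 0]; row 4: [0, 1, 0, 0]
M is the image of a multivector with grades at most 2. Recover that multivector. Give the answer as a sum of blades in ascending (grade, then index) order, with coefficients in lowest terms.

Method: the blade images are trace-orthogonal — tr(rho(e_A) rho(e_B)^-1) = 4 if A = B and 0 otherwise — and rho(e_A)^-1 = (e_A)^2 * rho(e_A) with (e_A)^2 = +1 or -1, so the coefficient of e_A in the preimage is (e_A)^2 * tr(M rho(e_A))/4.
Nonzero projections over blades of grade <= 2: e2: (e2)^2 = -1, tr(M rho(e2)) = 4/3, coefficient -1/3; e12: (e12)^2 = +1, tr(M rho(e12)) = 12, coefficient 3; e13: (e13)^2 = +1, tr(M rho(e13)) = 16, coefficient 4. Every other blade of grade <= 2 projects to 0.
Answer: -1/3*e2 + 3*e12 + 4*e13


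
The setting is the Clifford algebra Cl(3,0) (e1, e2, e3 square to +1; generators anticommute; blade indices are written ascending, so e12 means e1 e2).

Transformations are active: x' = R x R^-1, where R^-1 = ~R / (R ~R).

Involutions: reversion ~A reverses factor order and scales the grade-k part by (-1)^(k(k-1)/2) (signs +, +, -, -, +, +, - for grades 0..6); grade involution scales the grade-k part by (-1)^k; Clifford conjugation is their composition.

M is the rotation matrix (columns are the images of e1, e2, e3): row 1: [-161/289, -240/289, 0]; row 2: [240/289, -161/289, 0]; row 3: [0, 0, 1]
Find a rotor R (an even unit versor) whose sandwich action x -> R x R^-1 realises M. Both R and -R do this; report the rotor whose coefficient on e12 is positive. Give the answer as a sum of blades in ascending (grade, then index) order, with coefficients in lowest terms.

Method: write R = a + b12*e12 + b13*e13 + b23*e23 with a^2 + b12^2 + b13^2 + b23^2 = 1 (so R^-1 = ~R). Expanding the columns R e_j ~R gives tr M = 4a^2 - 1 and, from the antisymmetric part, M21 - M12 = -4a*b12, M13 - M31 = 4a*b13, M32 - M23 = -4a*b23.
Here tr M = -33/289, so a^2 = (1 + tr M)/4 = 64/289 and a = ±8/17. Taking a = 8/17: M21 - M12 = 480/289, M13 - M31 = 0, M32 - M23 = 0, giving b12 = -15/17, b13 = 0, b23 = 0, i.e. R = 8/17 - 15/17*e12.
Its e12 coefficient is negative, so report the other preimage -R.
Answer: -8/17 + 15/17*e12. Key observation: the double cover Spin(3) -> SO(3) sends R and -R to the same matrix (trace -33/289 here), so the stated sign of the e12 coefficient is what selects one sheet.


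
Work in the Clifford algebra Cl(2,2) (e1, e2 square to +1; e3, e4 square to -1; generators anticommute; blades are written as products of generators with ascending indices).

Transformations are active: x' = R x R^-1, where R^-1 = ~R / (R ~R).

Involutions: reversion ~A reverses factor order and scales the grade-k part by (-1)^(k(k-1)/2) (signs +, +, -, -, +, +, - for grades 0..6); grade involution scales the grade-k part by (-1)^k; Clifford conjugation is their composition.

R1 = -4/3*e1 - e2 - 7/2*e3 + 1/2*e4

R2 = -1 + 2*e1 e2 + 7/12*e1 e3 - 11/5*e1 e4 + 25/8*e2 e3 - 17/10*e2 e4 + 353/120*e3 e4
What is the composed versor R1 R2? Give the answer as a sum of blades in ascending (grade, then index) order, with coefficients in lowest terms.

Distribute over the terms of R1 (each basis-blade product reordered to ascending indices, repeated generators contracted through their squares):
(-4/3*e1) R2 = 4/3*e1 - 8/3*e2 - 7/9*e3 + 44/15*e4 - 25/6*e1 e2 e3 + 34/15*e1 e2 e4 - 353/90*e1 e3 e4
(-e2) R2 = 2*e1 + e2 - 25/8*e3 + 17/10*e4 + 7/12*e1 e2 e3 - 11/5*e1 e2 e4 - 353/120*e2 e3 e4
(-7/2*e3) R2 = -49/24*e1 - 175/16*e2 + 7/2*e3 + 2471/240*e4 - 7*e1 e2 e3 - 77/10*e1 e3 e4 - 119/20*e2 e3 e4
(1/2*e4) R2 = -11/10*e1 - 17/20*e2 + 353/240*e3 - 1/2*e4 + e1 e2 e4 + 7/24*e1 e3 e4 + 25/16*e2 e3 e4
Summing the partial products and collecting blades:
Answer: 23/120*e1 - 3229/240*e2 + 769/720*e3 + 3463/240*e4 - 127/12*e1 e2 e3 + 16/15*e1 e2 e4 - 4079/360*e1 e3 e4 - 1759/240*e2 e3 e4


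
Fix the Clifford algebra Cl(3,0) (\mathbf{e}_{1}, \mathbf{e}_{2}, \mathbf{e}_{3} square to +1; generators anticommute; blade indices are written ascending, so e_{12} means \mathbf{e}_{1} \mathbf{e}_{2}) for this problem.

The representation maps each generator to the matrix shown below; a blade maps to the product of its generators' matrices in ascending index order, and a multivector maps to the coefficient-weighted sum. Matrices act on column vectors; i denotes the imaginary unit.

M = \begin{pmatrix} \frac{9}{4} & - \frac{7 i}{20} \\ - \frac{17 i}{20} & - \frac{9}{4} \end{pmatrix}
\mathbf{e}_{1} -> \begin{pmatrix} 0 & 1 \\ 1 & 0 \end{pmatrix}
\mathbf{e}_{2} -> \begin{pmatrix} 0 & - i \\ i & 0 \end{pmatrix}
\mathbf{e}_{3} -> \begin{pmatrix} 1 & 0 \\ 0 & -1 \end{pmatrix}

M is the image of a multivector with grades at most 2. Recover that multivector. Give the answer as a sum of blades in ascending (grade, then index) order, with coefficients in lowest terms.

Method: 1, rho(e_{1}), rho(e_{2}), rho(e_{3}) form a trace-orthogonal basis of the 2x2 complex matrices (tr(X Y) = 2 if X = Y, else 0), so M = m0*1 + m1*rho(e_{1}) + m2*rho(e_{2}) + m3*rho(e_{3}) with m0 = tr(M)/2 = 0, m1 = tr(M rho(e_{1}))/2 = - \frac{3 i}{5}, m2 = tr(M rho(e_{2}))/2 = - \frac{1}{4}, m3 = tr(M rho(e_{3}))/2 = \frac{9}{4}.
Multiplying table entries, the bivector images are rho(e_{12}) = i*rho(e_{3}), rho(e_{13}) = -i*rho(e_{2}), rho(e_{23}) = i*rho(e_{1}); with real blade coefficients the real parts of m0..m3 are the coefficients of 1, e_{1}, e_{2}, e_{3} and the imaginary parts give the bivectors (e_{23}: Im m1, e_{13}: -Im m2, e_{12}: Im m3).
Answer: -\frac{1}{4} e_{2} + \frac{9}{4} e_{3} - \frac{3}{5} e_{23}


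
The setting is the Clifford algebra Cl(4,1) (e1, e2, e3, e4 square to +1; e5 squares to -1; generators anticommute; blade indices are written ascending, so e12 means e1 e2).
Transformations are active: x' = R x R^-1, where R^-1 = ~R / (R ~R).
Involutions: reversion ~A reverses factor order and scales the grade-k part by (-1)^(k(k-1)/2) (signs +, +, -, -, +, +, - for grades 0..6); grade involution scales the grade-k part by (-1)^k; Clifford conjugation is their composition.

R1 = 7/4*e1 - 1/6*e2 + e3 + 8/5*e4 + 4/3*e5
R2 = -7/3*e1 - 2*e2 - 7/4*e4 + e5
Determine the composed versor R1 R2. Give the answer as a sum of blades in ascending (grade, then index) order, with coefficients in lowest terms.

Distribute over the terms of R2 (each basis-blade product reordered to ascending indices, repeated generators contracted through their squares):
R1 (-7/3*e1) = -49/12 - 7/18*e12 + 7/3*e13 + 56/15*e14 + 28/9*e15
R1 (-2*e2) = 1/3 - 7/2*e12 + 2*e23 + 16/5*e24 + 8/3*e25
R1 (-7/4*e4) = -14/5 - 49/16*e14 + 7/24*e24 - 7/4*e34 + 7/3*e45
R1 (e5) = -4/3 + 7/4*e15 - 1/6*e25 + e35 + 8/5*e45
Summing the partial products and collecting blades:
Answer: -473/60 - 35/9*e12 + 7/3*e13 + 161/240*e14 + 175/36*e15 + 2*e23 + 419/120*e24 + 5/2*e25 - 7/4*e34 + e35 + 59/15*e45


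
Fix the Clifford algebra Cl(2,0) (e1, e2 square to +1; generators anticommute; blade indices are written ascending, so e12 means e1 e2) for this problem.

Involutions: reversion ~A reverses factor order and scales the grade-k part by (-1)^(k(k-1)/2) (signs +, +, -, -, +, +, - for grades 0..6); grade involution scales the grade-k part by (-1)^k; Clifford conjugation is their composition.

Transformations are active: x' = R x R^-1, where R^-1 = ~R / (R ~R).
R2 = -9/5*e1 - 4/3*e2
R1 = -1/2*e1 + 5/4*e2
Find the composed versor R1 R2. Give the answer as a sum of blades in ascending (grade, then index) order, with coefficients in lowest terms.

Distribute over the terms of R1 (each basis-blade product reordered to ascending indices, repeated generators contracted through their squares):
(-1/2*e1) R2 = 9/10 + 2/3*e12
(5/4*e2) R2 = -5/3 + 9/4*e12
Summing the partial products and collecting blades:
Answer: -23/30 + 35/12*e12


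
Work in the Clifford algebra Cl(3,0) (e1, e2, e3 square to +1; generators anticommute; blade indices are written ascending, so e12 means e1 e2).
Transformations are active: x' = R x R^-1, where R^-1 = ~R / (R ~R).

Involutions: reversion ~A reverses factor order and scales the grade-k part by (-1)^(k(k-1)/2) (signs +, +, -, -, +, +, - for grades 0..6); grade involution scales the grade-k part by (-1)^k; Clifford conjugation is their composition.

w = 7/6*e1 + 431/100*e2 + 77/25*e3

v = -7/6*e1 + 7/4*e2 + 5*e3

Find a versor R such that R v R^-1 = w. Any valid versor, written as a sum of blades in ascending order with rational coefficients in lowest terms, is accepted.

Equal squares first: v^2 = w^2 = 4237/144. Then v + w = 303/50*e2 + 202/25*e3 is a versor taking v to w, provided it is invertible.
Answer: 303/50*e2 + 202/25*e3


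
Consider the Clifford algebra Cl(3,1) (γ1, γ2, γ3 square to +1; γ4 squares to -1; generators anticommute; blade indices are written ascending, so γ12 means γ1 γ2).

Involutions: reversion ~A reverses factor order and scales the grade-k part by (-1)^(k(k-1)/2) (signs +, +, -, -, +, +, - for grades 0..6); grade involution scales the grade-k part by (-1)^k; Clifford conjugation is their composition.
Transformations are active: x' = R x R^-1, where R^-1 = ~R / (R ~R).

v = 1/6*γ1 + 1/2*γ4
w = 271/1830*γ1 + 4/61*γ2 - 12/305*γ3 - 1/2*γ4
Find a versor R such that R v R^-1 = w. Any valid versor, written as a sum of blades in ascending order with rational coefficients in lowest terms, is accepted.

Sketch: the shared square -2/9 makes R = v + w = 96/305*γ1 + 4/61*γ2 - 12/305*γ3 the natural versor; its sandwich fixes that direction, negates (v - w)/2, and sends v to w.
Answer: 96/305*γ1 + 4/61*γ2 - 12/305*γ3


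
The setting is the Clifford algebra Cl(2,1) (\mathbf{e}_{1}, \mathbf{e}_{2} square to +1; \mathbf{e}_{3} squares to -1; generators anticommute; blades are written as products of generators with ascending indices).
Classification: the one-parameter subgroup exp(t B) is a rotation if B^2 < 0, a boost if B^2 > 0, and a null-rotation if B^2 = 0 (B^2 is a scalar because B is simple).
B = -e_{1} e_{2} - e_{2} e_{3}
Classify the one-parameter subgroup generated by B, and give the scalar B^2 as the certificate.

B^2 term by term: the squares give (-1)^2*(e_{1} e_{2})^2 + (-1)^2*(e_{2} e_{3})^2 = 1*(-1) + 1*(+1) = 0 (each basis 2-blade squares to minus the product of its generators' squares); cross terms between blades sharing an index anticommute and cancel. So B^2 = 0.
Answer: null-rotation, certificate B^2 = 0. Why this suffices: the scalar 0 survives any versor conjugation, so its sign alone determines the class however B is presented.


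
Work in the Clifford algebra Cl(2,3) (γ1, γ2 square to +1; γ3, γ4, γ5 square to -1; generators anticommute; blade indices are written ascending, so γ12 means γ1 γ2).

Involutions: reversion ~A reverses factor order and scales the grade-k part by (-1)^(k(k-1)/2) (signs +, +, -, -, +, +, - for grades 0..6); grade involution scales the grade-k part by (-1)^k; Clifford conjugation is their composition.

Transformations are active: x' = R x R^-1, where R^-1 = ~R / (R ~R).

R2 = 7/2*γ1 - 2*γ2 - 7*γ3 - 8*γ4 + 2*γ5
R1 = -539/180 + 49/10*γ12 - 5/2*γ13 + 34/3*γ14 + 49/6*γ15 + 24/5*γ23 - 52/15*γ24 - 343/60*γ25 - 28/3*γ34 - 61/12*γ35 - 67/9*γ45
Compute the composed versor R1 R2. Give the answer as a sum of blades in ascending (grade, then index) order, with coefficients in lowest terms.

Distribute over the terms of R2 (each basis-blade product reordered to ascending indices, repeated generators contracted through their squares):
R1 (7/2*γ1) = -3773/360*γ1 - 343/20*γ2 + 35/4*γ3 - 119/3*γ4 - 343/12*γ5 + 84/5*γ123 - 182/15*γ124 - 2401/120*γ125 - 98/3*γ134 - 427/24*γ135 - 469/18*γ145
R1 (-2*γ2) = -49/5*γ1 + 539/90*γ2 + 48/5*γ3 - 104/15*γ4 - 343/30*γ5 - 5*γ123 + 68/3*γ124 + 49/3*γ125 + 56/3*γ234 + 61/6*γ235 + 134/9*γ245
R1 (-7*γ3) = -35/2*γ1 + 168/5*γ2 + 3773/180*γ3 + 196/3*γ4 + 427/12*γ5 - 343/10*γ123 + 238/3*γ134 + 343/6*γ135 - 364/15*γ234 - 2401/60*γ235 + 469/9*γ345
R1 (-8*γ4) = 272/3*γ1 - 416/15*γ2 - 224/3*γ3 + 1078/45*γ4 + 536/9*γ5 - 196/5*γ124 + 20*γ134 + 196/3*γ145 - 192/5*γ234 - 686/15*γ245 - 122/3*γ345
R1 (2*γ5) = -49/3*γ1 + 343/30*γ2 + 61/6*γ3 + 134/9*γ4 - 539/90*γ5 + 49/5*γ125 - 5*γ135 + 68/3*γ145 + 48/5*γ235 - 104/15*γ245 - 56/3*γ345
Summing the partial products and collecting blades:
Answer: 13159/360*γ1 + 221/36*γ2 - 2267/90*γ3 + 2591/45*γ4 + 737/15*γ5 - 45/2*γ123 - 86/3*γ124 + 49/8*γ125 + 200/3*γ134 + 275/8*γ135 + 1115/18*γ145 - 44*γ234 - 81/4*γ235 - 340/9*γ245 - 65/9*γ345


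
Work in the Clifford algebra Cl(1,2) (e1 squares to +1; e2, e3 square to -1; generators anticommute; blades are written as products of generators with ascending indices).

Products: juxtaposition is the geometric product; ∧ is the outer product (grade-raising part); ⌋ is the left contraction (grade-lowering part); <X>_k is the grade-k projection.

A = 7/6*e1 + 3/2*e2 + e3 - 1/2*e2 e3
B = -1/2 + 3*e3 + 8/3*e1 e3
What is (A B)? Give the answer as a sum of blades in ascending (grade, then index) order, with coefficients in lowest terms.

step 1: -3 + 25/12*e1 + 3/4*e2 + 47/18*e3 + 4/3*e1 e2 + 7/2*e1 e3 + 19/4*e2 e3 - 4*e1 e2 e3
Answer: -3 + 25/12*e1 + 3/4*e2 + 47/18*e3 + 4/3*e1 e2 + 7/2*e1 e3 + 19/4*e2 e3 - 4*e1 e2 e3


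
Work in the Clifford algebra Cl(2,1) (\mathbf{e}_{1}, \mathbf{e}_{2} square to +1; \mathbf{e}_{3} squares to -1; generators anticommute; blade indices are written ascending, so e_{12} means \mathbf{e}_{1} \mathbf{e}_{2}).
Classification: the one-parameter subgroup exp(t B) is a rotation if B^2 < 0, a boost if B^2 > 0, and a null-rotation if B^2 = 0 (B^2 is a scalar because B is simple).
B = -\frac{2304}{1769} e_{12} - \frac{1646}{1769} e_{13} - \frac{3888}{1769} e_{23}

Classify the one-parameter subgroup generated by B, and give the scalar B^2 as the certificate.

B^2 term by term: the squares give (-\frac{2304}{1769})^2*(e_{12})^2 + (-\frac{1646}{1769})^2*(e_{13})^2 + (-\frac{3888}{1769})^2*(e_{23})^2 = \frac{5308416}{3129361}*(-1) + \frac{2709316}{3129361}*(+1) + \frac{15116544}{3129361}*(+1) = 4 (each basis 2-blade squares to minus the product of its generators' squares); cross terms between blades sharing an index anticommute and cancel. So B^2 = 4.
Answer: boost, certificate B^2 = 4. Key observation: B^2 = 4 is a conjugation invariant, so its sign decides the class regardless of the surface form of B.


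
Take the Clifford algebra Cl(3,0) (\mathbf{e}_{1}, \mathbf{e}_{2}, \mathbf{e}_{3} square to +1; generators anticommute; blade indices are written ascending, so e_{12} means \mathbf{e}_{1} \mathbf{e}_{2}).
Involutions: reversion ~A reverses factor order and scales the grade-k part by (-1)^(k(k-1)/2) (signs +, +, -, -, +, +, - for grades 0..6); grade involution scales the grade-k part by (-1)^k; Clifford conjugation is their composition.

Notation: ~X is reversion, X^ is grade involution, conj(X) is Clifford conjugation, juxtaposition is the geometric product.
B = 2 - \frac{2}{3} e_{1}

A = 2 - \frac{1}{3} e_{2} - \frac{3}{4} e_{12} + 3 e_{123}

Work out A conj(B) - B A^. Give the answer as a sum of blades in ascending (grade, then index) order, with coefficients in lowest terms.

first term: 4 + \frac{4}{3} e_{1} - \frac{1}{6} e_{2} - \frac{23}{18} e_{12} + 2 e_{23} + 6 e_{123}
second term: 4 - \frac{4}{3} e_{1} + \frac{7}{6} e_{2} - \frac{31}{18} e_{12} + 2 e_{23} - 6 e_{123}
Answer: \frac{8}{3} e_{1} - \frac{4}{3} e_{2} + \frac{4}{9} e_{12} + 12 e_{123}


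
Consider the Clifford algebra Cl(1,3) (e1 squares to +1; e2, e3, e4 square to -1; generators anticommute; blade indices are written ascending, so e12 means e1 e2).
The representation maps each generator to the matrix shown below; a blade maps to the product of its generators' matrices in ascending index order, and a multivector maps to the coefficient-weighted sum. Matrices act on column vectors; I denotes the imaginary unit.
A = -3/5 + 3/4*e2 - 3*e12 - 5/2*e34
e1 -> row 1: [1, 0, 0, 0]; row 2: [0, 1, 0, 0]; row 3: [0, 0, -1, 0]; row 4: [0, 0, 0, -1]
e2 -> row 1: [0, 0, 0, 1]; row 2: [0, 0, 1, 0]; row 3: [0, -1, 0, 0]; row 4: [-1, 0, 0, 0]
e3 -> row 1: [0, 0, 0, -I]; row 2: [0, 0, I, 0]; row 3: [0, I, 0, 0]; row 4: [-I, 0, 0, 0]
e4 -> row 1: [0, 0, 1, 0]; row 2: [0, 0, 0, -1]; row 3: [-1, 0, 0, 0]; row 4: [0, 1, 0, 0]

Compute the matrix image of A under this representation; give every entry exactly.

Bivector images (products of the table entries): rho(e12) = rho(e1)rho(e2) = row 1: [0, 0, 0, 1]; row 2: [0, 0, 1, 0]; row 3: [0, 1, 0, 0]; row 4: [1, 0, 0, 0]; rho(e34) = rho(e3)rho(e4) = row 1: [0, -I, 0, 0]; row 2: [-I, 0, 0, 0]; row 3: [0, 0, 0, -I]; row 4: [0, 0, -I, 0].
M = (-3/5)*1 + (3/4)*rho(e2) + (-3)*rho(e12) + (-5/2)*rho(e34), summed entrywise (1 is the identity matrix):
Answer: row 1: [-3/5, 5*I/2, 0, -9/4]; row 2: [5*I/2, -3/5, -9/4, 0]; row 3: [0, -15/4, -3/5, 5*I/2]; row 4: [-15/4, 0, 5*I/2, -3/5]


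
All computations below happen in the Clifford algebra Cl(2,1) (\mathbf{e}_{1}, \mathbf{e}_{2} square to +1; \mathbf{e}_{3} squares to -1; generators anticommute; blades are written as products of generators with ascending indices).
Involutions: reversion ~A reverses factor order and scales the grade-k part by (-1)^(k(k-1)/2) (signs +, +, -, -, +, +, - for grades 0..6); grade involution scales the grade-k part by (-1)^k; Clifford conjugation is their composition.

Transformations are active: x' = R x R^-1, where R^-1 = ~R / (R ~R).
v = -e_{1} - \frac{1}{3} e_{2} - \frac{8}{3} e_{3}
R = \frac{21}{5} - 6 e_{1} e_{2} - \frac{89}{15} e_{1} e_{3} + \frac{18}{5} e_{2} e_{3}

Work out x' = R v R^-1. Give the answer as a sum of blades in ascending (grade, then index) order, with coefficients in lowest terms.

~R = \frac{21}{5} + 6 e_{1} e_{2} + \frac{89}{15} e_{1} e_{3} - \frac{18}{5} e_{2} e_{3}, and R ~R = \frac{1232}{225}, so R^-1 = ~R / (\frac{1232}{225}).
R v = -\frac{811}{45} e_{1} + \frac{11}{5} e_{2} - \frac{239}{15} e_{3} + \frac{469}{45} e_{1} e_{2} e_{3}
Answer: -\frac{3551}{88} e_{1} - \frac{623}{33} e_{2} - \frac{11779}{264} e_{3}


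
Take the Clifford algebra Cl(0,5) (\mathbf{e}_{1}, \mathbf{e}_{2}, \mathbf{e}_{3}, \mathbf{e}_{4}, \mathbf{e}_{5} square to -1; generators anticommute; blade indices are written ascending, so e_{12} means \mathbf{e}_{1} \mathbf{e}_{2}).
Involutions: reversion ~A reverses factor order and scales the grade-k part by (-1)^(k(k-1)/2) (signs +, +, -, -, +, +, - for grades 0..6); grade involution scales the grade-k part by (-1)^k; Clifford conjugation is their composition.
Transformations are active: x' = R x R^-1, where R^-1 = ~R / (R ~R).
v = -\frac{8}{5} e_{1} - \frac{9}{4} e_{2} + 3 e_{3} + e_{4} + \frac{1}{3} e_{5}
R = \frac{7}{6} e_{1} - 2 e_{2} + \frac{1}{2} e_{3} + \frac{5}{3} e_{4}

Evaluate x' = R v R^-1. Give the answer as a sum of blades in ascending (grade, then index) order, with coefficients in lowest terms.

~R = \frac{7}{6} e_{1} - 2 e_{2} + \frac{1}{2} e_{3} + \frac{5}{3} e_{4}, and R ~R = -\frac{151}{18}, so R^-1 = ~R / (-\frac{151}{18}).
R v = -\frac{29}{5} - \frac{233}{40} e_{12} + \frac{43}{10} e_{13} + \frac{23}{6} e_{14} + \frac{7}{18} e_{15} - \frac{39}{8} e_{23} + \frac{7}{4} e_{24} - \frac{2}{3} e_{25} - \frac{9}{2} e_{34} + \frac{1}{6} e_{35} + \frac{5}{9} e_{45}
Answer: \frac{2426}{755} e_{1} - \frac{1557}{3020} e_{2} - \frac{1743}{755} e_{3} + \frac{197}{151} e_{4} - \frac{1}{3} e_{5}


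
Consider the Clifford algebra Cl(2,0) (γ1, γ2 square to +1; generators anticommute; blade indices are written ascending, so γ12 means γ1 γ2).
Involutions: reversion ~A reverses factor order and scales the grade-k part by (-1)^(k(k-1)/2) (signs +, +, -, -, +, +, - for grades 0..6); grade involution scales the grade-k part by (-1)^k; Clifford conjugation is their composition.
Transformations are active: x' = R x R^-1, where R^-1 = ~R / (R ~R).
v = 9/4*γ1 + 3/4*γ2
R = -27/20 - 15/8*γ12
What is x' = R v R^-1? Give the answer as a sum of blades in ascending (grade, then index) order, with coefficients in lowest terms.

~R = -27/20 + 15/8*γ12, and R ~R = 8541/1600, so R^-1 = ~R / (8541/1600).
R v = -711/160*γ1 + 513/160*γ2
Answer: -9/3796*γ1 - 9003/3796*γ2


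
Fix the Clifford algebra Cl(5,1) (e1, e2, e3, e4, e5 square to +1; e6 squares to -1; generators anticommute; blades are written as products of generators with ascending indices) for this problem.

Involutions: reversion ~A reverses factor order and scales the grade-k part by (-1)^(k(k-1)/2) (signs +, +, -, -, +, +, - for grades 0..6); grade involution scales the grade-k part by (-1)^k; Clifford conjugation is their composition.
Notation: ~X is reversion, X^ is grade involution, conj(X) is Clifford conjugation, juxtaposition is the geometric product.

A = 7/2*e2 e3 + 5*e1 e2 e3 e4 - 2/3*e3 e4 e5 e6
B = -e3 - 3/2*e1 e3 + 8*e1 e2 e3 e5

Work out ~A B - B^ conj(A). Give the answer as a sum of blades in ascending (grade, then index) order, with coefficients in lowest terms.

first term: 7/2*e2 + 21/4*e1 e2 + 28*e1 e5 - 15/2*e2 e4 + 40*e4 e5 + 5*e1 e2 e4 - 2/3*e4 e5 e6 - 16/3*e1 e2 e4 e6 - e1 e4 e5 e6
second term: 7/2*e2 - 21/4*e1 e2 + 28*e1 e5 - 15/2*e2 e4 - 40*e4 e5 + 5*e1 e2 e4 - 2/3*e4 e5 e6 - 16/3*e1 e2 e4 e6 + e1 e4 e5 e6
Answer: 21/2*e1 e2 + 80*e4 e5 - 2*e1 e4 e5 e6
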